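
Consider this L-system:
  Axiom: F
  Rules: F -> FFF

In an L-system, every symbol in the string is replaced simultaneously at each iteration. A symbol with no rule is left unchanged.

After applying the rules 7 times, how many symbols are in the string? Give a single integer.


Step 0: length = 1
Step 1: length = 3
Step 2: length = 9
Step 3: length = 27
Step 4: length = 81
Step 5: length = 243
Step 6: length = 729
Step 7: length = 2187

Answer: 2187


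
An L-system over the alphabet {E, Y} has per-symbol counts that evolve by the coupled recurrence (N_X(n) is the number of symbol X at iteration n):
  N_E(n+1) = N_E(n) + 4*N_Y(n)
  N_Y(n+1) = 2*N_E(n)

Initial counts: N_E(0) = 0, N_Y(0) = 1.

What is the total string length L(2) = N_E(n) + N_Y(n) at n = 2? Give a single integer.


Answer: 12

Derivation:
Step 0: N_E=0, N_Y=1, L=1
Step 1: N_E=4, N_Y=0, L=4
Step 2: N_E=4, N_Y=8, L=12


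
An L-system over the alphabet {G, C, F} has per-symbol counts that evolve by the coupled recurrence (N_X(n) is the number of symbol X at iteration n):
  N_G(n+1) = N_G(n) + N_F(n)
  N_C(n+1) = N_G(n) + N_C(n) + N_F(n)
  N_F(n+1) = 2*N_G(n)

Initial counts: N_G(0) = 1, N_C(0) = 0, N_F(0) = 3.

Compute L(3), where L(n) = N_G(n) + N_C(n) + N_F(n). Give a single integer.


Answer: 50

Derivation:
Step 0: N_G=1, N_C=0, N_F=3, L=4
Step 1: N_G=4, N_C=4, N_F=2, L=10
Step 2: N_G=6, N_C=10, N_F=8, L=24
Step 3: N_G=14, N_C=24, N_F=12, L=50


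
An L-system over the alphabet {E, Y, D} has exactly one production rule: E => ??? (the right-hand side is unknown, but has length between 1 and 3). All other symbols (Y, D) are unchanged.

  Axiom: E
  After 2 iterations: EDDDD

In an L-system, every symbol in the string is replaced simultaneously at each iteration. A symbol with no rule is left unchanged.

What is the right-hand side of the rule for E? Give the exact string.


Trying E => EDD:
  Step 0: E
  Step 1: EDD
  Step 2: EDDDD
Matches the given result.

Answer: EDD


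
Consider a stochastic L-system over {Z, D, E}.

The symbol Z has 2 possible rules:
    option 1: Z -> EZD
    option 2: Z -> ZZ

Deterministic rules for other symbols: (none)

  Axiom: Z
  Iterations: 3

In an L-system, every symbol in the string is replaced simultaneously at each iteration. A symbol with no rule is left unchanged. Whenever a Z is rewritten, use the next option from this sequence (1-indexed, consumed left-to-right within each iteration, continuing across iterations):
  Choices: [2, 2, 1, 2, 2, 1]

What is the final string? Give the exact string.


Answer: ZZZZEEZDD

Derivation:
Step 0: Z
Step 1: ZZ  (used choices [2])
Step 2: ZZEZD  (used choices [2, 1])
Step 3: ZZZZEEZDD  (used choices [2, 2, 1])


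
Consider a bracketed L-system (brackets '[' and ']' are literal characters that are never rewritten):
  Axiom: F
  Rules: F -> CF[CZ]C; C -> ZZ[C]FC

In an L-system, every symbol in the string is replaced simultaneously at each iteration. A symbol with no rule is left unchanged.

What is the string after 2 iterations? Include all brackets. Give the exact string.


Step 0: F
Step 1: CF[CZ]C
Step 2: ZZ[C]FCCF[CZ]C[ZZ[C]FCZ]ZZ[C]FC

Answer: ZZ[C]FCCF[CZ]C[ZZ[C]FCZ]ZZ[C]FC


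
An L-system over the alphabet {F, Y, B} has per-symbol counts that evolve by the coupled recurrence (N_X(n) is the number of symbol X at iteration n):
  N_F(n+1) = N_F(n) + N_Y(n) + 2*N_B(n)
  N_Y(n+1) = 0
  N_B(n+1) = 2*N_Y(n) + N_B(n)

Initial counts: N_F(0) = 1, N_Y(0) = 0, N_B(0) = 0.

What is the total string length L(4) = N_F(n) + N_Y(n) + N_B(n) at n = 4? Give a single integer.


Answer: 1

Derivation:
Step 0: N_F=1, N_Y=0, N_B=0, L=1
Step 1: N_F=1, N_Y=0, N_B=0, L=1
Step 2: N_F=1, N_Y=0, N_B=0, L=1
Step 3: N_F=1, N_Y=0, N_B=0, L=1
Step 4: N_F=1, N_Y=0, N_B=0, L=1


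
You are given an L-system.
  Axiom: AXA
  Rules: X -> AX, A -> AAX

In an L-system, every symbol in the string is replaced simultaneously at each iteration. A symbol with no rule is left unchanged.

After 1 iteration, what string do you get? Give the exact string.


Step 0: AXA
Step 1: AAXAXAAX

Answer: AAXAXAAX


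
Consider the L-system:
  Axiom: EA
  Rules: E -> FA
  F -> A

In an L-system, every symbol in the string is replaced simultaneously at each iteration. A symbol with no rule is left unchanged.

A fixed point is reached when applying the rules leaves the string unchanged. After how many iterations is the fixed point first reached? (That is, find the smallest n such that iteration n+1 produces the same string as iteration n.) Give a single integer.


Step 0: EA
Step 1: FAA
Step 2: AAA
Step 3: AAA  (unchanged — fixed point at step 2)

Answer: 2


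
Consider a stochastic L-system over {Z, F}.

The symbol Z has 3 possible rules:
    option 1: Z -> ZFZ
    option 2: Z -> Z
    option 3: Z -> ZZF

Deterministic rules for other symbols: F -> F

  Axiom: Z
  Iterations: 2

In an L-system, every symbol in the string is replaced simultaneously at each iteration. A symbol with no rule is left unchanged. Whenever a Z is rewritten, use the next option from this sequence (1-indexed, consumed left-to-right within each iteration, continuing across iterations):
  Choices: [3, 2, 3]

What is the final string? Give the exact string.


Answer: ZZZFF

Derivation:
Step 0: Z
Step 1: ZZF  (used choices [3])
Step 2: ZZZFF  (used choices [2, 3])


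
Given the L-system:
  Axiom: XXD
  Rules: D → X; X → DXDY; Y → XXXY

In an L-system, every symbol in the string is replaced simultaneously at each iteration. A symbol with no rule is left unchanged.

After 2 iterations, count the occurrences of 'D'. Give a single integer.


Answer: 6

Derivation:
Step 0: XXD  (1 'D')
Step 1: DXDYDXDYX  (4 'D')
Step 2: XDXDYXXXXYXDXDYXXXXYDXDY  (6 'D')


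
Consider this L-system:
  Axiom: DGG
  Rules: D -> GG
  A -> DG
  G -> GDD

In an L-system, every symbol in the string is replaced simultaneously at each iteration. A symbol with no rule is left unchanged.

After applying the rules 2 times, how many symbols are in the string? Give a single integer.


Answer: 20

Derivation:
Step 0: length = 3
Step 1: length = 8
Step 2: length = 20


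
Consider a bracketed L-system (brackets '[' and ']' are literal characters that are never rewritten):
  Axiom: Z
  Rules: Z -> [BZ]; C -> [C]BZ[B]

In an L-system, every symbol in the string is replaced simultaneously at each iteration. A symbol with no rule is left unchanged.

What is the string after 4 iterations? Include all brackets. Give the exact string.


Answer: [B[B[B[BZ]]]]

Derivation:
Step 0: Z
Step 1: [BZ]
Step 2: [B[BZ]]
Step 3: [B[B[BZ]]]
Step 4: [B[B[B[BZ]]]]


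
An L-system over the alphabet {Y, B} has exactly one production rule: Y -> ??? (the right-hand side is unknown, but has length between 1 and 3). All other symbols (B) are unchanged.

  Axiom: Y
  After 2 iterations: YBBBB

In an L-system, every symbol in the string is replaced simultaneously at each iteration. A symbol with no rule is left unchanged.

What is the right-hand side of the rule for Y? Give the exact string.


Trying Y -> YBB:
  Step 0: Y
  Step 1: YBB
  Step 2: YBBBB
Matches the given result.

Answer: YBB


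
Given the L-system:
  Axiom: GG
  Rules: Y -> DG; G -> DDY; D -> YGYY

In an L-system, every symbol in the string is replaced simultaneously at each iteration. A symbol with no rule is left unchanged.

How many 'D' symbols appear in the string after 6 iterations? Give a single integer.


Answer: 408

Derivation:
Final string: YGYYDDYYGYYYGYYDGYGYYDDYYGYYDDYDGDDYDGDGDGDDYDGDGYGYYDDYYGYYDDYYGYYYGYYDGYGYYDDYYGYYDDYYGYYDDYYGYYYGYYDGYGYYDDYYGYYDDYDGDDYDGDGYGYYYGYYDGYGYYDDYYGYYYGYYDGYGYYDDYYGYYDDYDGDDYDGDGDGDDYDGDGYGYYDDYYGYYDDYYGYYYGYYDGYGYYDDYYGYYDDYDGDDYDGDGDGDDYDGDGYGYYDDYYGYYDDYYGYYYGYYDGYGYYDDYYGYYDDYDGDDYDGDGDGDDYDGDGYGYYDDYYGYYDDYYGYYYGYYDGYGYYDDYYGYYDDYYGYYDDYYGYYYGYYDGYGYYDDYYGYYDDYDGDDYDGDGYGYYYGYYDGYGYYDDYYGYYYGYYDGYGYYDDYYGYYDDYDGDDYDGDGDGDDYDGDGYGYYDDYYGYYDDYYGYYYGYYDGYGYYDDYYGYYDDYDGDDYDGDGDGDDYDGDGYGYYDDYDGDDYDGDGYGYYYGYYDGDGDDYDGDGDGDDYDGDGYGYYDDYDGDDYDGDGYGYYYGYYDGDGDDYDGDGYGYYYGYYDGYGYYDDYYGYYYGYYDGYGYYDDYYGYYDDYYGYYDDYYGYYYGYYDGYGYYDDYYGYYDDYDGDDYDGDGYGYYYGYYDGYGYYDDYYGYYYGYYDGYGYYDDYYGYYDDYDGDDYDGDGDGDDYDGDGYGYYDDYYGYYDDYYGYYYGYYDGYGYYDDYYGYYDDYYGYYDDYYGYYYGYYDGYGYYDDYYGYYDDYDGDDYDGDGYGYYYGYYDGYGYYDDYYGYYYGYYDGYGYYDDYYGYYDDYDGDDYDGDGDGDDYDGDGYGYYDDYYGYYDDYYGYYYGYYDGYGYYDDYYGYYDDYDGDDYDGDGDGDDYDGDGYGYYDDYYGYYDDYYGYYYGYYDGYGYYDDYYGYYDDYDGDDYDGDGDGDDYDGDGYGYYDDYYGYYDDYYGYYYGYYDGYGYYDDYYGYYDDYYGYYDDYYGYYYGYYDGYGYYDDYYGYYDDYDGDDYDGDGYGYYYGYYDGYGYYDDYYGYYYGYYDGYGYYDDYYGYYDDYDGDDYDGDGDGDDYDGDGYGYYDDYYGYYDDYYGYYYGYYDGYGYYDDYYGYYDDYDGDDYDGDGDGDDYDGDGYGYYDDYDGDDYDGDGYGYYYGYYDGDGDDYDGDGDGDDYDGDGYGYYDDYDGDDYDGDGYGYYYGYYDGDGDDYDGDGYGYYYGYYDGYGYYDDYYGYYYGYYDGYGYYDDYYGYYDDYYGYYDDYYGYYYGYYDGYGYYDDYYGYYDDYDGDDYDGDGYGYYYGYYDG
Count of 'D': 408


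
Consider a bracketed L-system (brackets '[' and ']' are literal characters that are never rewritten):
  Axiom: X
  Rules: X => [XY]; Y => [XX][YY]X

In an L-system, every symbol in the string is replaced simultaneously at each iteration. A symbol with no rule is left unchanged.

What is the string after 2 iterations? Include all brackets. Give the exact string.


Answer: [[XY][XX][YY]X]

Derivation:
Step 0: X
Step 1: [XY]
Step 2: [[XY][XX][YY]X]


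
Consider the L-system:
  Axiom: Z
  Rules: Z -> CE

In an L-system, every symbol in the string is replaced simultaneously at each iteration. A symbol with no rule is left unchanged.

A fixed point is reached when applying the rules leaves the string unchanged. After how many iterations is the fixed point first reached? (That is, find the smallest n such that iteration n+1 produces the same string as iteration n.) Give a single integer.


Step 0: Z
Step 1: CE
Step 2: CE  (unchanged — fixed point at step 1)

Answer: 1


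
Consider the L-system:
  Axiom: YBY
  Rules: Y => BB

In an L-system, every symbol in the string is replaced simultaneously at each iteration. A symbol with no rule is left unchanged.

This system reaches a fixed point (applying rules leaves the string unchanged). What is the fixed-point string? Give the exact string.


Answer: BBBBB

Derivation:
Step 0: YBY
Step 1: BBBBB
Step 2: BBBBB  (unchanged — fixed point at step 1)


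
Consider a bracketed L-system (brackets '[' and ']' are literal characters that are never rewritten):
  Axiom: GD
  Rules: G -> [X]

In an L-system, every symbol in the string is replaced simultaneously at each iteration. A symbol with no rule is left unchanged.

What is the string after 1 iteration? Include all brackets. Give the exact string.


Step 0: GD
Step 1: [X]D

Answer: [X]D


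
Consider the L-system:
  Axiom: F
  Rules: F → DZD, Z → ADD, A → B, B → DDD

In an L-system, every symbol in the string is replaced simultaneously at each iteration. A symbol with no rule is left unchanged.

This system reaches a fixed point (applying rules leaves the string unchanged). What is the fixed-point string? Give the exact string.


Answer: DDDDDDD

Derivation:
Step 0: F
Step 1: DZD
Step 2: DADDD
Step 3: DBDDD
Step 4: DDDDDDD
Step 5: DDDDDDD  (unchanged — fixed point at step 4)


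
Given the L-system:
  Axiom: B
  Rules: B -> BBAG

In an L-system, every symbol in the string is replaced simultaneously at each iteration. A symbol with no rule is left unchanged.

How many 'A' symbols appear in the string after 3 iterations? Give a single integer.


Answer: 7

Derivation:
Step 0: B  (0 'A')
Step 1: BBAG  (1 'A')
Step 2: BBAGBBAGAG  (3 'A')
Step 3: BBAGBBAGAGBBAGBBAGAGAG  (7 'A')


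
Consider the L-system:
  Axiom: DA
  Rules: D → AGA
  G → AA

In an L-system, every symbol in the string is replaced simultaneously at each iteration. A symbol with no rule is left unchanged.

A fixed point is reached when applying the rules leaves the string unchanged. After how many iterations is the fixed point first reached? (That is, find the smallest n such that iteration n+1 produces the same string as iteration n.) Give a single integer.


Answer: 2

Derivation:
Step 0: DA
Step 1: AGAA
Step 2: AAAAA
Step 3: AAAAA  (unchanged — fixed point at step 2)


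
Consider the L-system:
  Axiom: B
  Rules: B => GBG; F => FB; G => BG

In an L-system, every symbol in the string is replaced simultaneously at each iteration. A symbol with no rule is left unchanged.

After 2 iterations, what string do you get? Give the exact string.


Step 0: B
Step 1: GBG
Step 2: BGGBGBG

Answer: BGGBGBG


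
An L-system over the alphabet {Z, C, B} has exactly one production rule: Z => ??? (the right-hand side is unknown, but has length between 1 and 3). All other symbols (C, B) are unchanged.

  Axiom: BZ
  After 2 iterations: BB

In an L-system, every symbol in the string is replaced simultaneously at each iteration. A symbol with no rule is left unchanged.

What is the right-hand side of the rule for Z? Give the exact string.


Trying Z => B:
  Step 0: BZ
  Step 1: BB
  Step 2: BB
Matches the given result.

Answer: B


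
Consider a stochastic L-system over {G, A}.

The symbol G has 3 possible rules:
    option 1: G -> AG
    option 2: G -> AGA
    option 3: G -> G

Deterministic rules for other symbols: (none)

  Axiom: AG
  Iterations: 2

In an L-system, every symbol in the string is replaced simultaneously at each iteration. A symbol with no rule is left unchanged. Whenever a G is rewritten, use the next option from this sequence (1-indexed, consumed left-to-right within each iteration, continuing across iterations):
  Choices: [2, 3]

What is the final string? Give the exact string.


Answer: AAGA

Derivation:
Step 0: AG
Step 1: AAGA  (used choices [2])
Step 2: AAGA  (used choices [3])


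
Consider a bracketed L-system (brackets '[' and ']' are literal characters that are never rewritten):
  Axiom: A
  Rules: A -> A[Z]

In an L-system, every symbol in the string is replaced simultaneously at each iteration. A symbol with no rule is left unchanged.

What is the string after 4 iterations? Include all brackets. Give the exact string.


Step 0: A
Step 1: A[Z]
Step 2: A[Z][Z]
Step 3: A[Z][Z][Z]
Step 4: A[Z][Z][Z][Z]

Answer: A[Z][Z][Z][Z]


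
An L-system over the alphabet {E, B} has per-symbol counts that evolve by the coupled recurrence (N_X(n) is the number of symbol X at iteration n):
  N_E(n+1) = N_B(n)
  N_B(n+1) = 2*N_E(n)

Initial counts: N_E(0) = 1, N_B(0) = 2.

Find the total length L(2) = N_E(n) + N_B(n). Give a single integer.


Step 0: N_E=1, N_B=2, L=3
Step 1: N_E=2, N_B=2, L=4
Step 2: N_E=2, N_B=4, L=6

Answer: 6


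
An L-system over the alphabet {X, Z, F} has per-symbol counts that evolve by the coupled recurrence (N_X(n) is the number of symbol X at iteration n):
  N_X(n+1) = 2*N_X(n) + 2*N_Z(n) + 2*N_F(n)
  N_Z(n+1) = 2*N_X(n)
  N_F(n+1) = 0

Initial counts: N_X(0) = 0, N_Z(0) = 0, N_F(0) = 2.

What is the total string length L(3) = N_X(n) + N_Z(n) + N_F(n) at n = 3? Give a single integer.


Step 0: N_X=0, N_Z=0, N_F=2, L=2
Step 1: N_X=4, N_Z=0, N_F=0, L=4
Step 2: N_X=8, N_Z=8, N_F=0, L=16
Step 3: N_X=32, N_Z=16, N_F=0, L=48

Answer: 48


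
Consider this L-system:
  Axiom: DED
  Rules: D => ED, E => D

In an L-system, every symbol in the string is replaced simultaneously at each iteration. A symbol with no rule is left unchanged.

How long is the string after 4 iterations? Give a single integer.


Answer: 21

Derivation:
Step 0: length = 3
Step 1: length = 5
Step 2: length = 8
Step 3: length = 13
Step 4: length = 21


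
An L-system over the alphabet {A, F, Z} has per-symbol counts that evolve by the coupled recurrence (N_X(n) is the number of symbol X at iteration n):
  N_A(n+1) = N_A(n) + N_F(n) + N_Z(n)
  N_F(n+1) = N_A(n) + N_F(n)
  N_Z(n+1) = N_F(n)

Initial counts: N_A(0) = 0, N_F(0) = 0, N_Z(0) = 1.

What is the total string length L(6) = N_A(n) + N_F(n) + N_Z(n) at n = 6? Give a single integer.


Answer: 53

Derivation:
Step 0: N_A=0, N_F=0, N_Z=1, L=1
Step 1: N_A=1, N_F=0, N_Z=0, L=1
Step 2: N_A=1, N_F=1, N_Z=0, L=2
Step 3: N_A=2, N_F=2, N_Z=1, L=5
Step 4: N_A=5, N_F=4, N_Z=2, L=11
Step 5: N_A=11, N_F=9, N_Z=4, L=24
Step 6: N_A=24, N_F=20, N_Z=9, L=53


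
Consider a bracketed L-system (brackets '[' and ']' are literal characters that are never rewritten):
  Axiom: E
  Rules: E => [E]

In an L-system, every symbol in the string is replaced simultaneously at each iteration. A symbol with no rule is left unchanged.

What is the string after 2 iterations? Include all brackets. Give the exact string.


Step 0: E
Step 1: [E]
Step 2: [[E]]

Answer: [[E]]


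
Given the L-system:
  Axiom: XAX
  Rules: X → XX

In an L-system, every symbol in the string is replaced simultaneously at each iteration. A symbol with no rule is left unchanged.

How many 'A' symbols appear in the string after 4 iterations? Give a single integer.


Step 0: XAX  (1 'A')
Step 1: XXAXX  (1 'A')
Step 2: XXXXAXXXX  (1 'A')
Step 3: XXXXXXXXAXXXXXXXX  (1 'A')
Step 4: XXXXXXXXXXXXXXXXAXXXXXXXXXXXXXXXX  (1 'A')

Answer: 1


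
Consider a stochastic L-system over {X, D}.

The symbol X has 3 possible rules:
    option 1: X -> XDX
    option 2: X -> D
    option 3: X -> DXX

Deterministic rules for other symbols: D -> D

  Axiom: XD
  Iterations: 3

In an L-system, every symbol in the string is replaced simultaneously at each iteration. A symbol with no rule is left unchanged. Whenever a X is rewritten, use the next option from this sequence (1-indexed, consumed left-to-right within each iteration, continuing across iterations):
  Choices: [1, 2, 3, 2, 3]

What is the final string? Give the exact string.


Answer: DDDDDXXD

Derivation:
Step 0: XD
Step 1: XDXD  (used choices [1])
Step 2: DDDXXD  (used choices [2, 3])
Step 3: DDDDDXXD  (used choices [2, 3])


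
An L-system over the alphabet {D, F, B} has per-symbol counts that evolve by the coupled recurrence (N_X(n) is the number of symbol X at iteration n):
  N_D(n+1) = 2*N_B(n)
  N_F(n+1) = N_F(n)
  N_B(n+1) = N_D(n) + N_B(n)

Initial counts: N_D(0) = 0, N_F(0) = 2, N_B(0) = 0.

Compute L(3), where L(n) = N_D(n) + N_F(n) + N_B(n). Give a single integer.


Step 0: N_D=0, N_F=2, N_B=0, L=2
Step 1: N_D=0, N_F=2, N_B=0, L=2
Step 2: N_D=0, N_F=2, N_B=0, L=2
Step 3: N_D=0, N_F=2, N_B=0, L=2

Answer: 2


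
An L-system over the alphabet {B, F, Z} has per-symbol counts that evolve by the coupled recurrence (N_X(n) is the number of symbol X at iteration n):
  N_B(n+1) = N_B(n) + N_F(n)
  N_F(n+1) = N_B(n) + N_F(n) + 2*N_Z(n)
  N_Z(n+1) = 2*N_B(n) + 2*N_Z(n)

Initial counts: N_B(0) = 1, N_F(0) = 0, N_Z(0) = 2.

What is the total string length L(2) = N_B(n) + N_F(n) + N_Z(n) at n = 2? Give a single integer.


Answer: 38

Derivation:
Step 0: N_B=1, N_F=0, N_Z=2, L=3
Step 1: N_B=1, N_F=5, N_Z=6, L=12
Step 2: N_B=6, N_F=18, N_Z=14, L=38


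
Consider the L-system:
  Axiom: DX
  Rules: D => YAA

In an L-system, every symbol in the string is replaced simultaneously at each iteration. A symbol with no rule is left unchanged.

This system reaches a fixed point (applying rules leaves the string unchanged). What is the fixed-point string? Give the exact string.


Step 0: DX
Step 1: YAAX
Step 2: YAAX  (unchanged — fixed point at step 1)

Answer: YAAX


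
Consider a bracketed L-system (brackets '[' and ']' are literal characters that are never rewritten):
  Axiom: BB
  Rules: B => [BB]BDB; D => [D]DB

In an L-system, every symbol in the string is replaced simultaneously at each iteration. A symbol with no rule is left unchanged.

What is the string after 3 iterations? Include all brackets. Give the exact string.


Answer: [[[BB]BDB[BB]BDB][BB]BDB[D]DB[BB]BDB[[BB]BDB[BB]BDB][BB]BDB[D]DB[BB]BDB][[BB]BDB[BB]BDB][BB]BDB[D]DB[BB]BDB[[D]DB][D]DB[BB]BDB[[BB]BDB[BB]BDB][BB]BDB[D]DB[BB]BDB[[[BB]BDB[BB]BDB][BB]BDB[D]DB[BB]BDB[[BB]BDB[BB]BDB][BB]BDB[D]DB[BB]BDB][[BB]BDB[BB]BDB][BB]BDB[D]DB[BB]BDB[[D]DB][D]DB[BB]BDB[[BB]BDB[BB]BDB][BB]BDB[D]DB[BB]BDB

Derivation:
Step 0: BB
Step 1: [BB]BDB[BB]BDB
Step 2: [[BB]BDB[BB]BDB][BB]BDB[D]DB[BB]BDB[[BB]BDB[BB]BDB][BB]BDB[D]DB[BB]BDB
Step 3: [[[BB]BDB[BB]BDB][BB]BDB[D]DB[BB]BDB[[BB]BDB[BB]BDB][BB]BDB[D]DB[BB]BDB][[BB]BDB[BB]BDB][BB]BDB[D]DB[BB]BDB[[D]DB][D]DB[BB]BDB[[BB]BDB[BB]BDB][BB]BDB[D]DB[BB]BDB[[[BB]BDB[BB]BDB][BB]BDB[D]DB[BB]BDB[[BB]BDB[BB]BDB][BB]BDB[D]DB[BB]BDB][[BB]BDB[BB]BDB][BB]BDB[D]DB[BB]BDB[[D]DB][D]DB[BB]BDB[[BB]BDB[BB]BDB][BB]BDB[D]DB[BB]BDB


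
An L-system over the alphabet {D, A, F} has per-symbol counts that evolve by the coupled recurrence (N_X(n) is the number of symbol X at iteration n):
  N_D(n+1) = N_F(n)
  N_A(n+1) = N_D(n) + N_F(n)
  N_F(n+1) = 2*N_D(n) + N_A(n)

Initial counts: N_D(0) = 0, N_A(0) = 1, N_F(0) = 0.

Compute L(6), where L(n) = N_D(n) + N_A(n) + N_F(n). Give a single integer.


Step 0: N_D=0, N_A=1, N_F=0, L=1
Step 1: N_D=0, N_A=0, N_F=1, L=1
Step 2: N_D=1, N_A=1, N_F=0, L=2
Step 3: N_D=0, N_A=1, N_F=3, L=4
Step 4: N_D=3, N_A=3, N_F=1, L=7
Step 5: N_D=1, N_A=4, N_F=9, L=14
Step 6: N_D=9, N_A=10, N_F=6, L=25

Answer: 25


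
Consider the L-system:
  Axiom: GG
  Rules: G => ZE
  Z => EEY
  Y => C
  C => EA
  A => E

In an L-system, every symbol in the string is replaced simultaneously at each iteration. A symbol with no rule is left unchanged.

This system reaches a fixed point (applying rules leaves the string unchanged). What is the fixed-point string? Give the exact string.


Step 0: GG
Step 1: ZEZE
Step 2: EEYEEEYE
Step 3: EECEEECE
Step 4: EEEAEEEEAE
Step 5: EEEEEEEEEE
Step 6: EEEEEEEEEE  (unchanged — fixed point at step 5)

Answer: EEEEEEEEEE


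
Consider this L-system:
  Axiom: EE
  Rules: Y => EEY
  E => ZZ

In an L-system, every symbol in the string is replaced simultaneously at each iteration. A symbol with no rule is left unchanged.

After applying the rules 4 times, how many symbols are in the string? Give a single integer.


Step 0: length = 2
Step 1: length = 4
Step 2: length = 4
Step 3: length = 4
Step 4: length = 4

Answer: 4


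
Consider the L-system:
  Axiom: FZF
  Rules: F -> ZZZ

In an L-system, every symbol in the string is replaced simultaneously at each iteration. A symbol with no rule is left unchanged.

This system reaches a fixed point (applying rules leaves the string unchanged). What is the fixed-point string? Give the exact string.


Answer: ZZZZZZZ

Derivation:
Step 0: FZF
Step 1: ZZZZZZZ
Step 2: ZZZZZZZ  (unchanged — fixed point at step 1)


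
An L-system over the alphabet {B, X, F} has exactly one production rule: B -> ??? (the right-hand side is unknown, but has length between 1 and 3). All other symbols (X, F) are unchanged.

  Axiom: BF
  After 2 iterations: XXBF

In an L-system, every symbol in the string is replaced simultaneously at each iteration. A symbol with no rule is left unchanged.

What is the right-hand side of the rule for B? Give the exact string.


Trying B -> XB:
  Step 0: BF
  Step 1: XBF
  Step 2: XXBF
Matches the given result.

Answer: XB


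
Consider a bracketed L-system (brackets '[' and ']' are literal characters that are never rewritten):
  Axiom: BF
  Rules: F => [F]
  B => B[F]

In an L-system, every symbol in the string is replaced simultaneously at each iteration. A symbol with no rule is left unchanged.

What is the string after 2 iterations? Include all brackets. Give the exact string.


Answer: B[F][[F]][[F]]

Derivation:
Step 0: BF
Step 1: B[F][F]
Step 2: B[F][[F]][[F]]


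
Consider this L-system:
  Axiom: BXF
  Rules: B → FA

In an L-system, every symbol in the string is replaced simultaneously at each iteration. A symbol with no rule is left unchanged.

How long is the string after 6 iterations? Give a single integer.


Answer: 4

Derivation:
Step 0: length = 3
Step 1: length = 4
Step 2: length = 4
Step 3: length = 4
Step 4: length = 4
Step 5: length = 4
Step 6: length = 4


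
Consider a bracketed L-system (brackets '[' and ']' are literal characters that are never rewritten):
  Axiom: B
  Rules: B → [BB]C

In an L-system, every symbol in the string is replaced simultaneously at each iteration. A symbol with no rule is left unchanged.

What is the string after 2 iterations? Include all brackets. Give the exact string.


Step 0: B
Step 1: [BB]C
Step 2: [[BB]C[BB]C]C

Answer: [[BB]C[BB]C]C


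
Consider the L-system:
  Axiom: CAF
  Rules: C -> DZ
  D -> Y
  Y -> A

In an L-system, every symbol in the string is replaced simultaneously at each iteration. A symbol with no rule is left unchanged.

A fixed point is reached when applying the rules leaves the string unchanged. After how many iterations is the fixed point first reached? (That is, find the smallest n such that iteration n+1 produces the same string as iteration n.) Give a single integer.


Answer: 3

Derivation:
Step 0: CAF
Step 1: DZAF
Step 2: YZAF
Step 3: AZAF
Step 4: AZAF  (unchanged — fixed point at step 3)


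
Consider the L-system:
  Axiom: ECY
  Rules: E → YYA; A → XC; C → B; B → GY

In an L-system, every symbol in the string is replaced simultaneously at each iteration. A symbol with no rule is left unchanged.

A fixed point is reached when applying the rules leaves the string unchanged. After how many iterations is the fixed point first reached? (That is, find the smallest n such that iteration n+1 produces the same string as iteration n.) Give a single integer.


Answer: 4

Derivation:
Step 0: ECY
Step 1: YYABY
Step 2: YYXCGYY
Step 3: YYXBGYY
Step 4: YYXGYGYY
Step 5: YYXGYGYY  (unchanged — fixed point at step 4)


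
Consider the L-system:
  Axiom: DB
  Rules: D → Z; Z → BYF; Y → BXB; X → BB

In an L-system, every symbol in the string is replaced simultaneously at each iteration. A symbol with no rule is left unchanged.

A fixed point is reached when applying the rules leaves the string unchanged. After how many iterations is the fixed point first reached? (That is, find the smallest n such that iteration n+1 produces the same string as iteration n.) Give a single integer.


Step 0: DB
Step 1: ZB
Step 2: BYFB
Step 3: BBXBFB
Step 4: BBBBBFB
Step 5: BBBBBFB  (unchanged — fixed point at step 4)

Answer: 4


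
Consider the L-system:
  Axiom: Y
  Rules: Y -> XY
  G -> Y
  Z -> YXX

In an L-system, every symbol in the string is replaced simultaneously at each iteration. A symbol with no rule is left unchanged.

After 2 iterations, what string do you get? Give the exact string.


Step 0: Y
Step 1: XY
Step 2: XXY

Answer: XXY


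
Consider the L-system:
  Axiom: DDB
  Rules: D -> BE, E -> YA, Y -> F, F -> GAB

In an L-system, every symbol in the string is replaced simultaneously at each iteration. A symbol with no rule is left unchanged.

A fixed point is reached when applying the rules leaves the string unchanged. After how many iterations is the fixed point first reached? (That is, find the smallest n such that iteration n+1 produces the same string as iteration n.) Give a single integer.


Step 0: DDB
Step 1: BEBEB
Step 2: BYABYAB
Step 3: BFABFAB
Step 4: BGABABGABAB
Step 5: BGABABGABAB  (unchanged — fixed point at step 4)

Answer: 4


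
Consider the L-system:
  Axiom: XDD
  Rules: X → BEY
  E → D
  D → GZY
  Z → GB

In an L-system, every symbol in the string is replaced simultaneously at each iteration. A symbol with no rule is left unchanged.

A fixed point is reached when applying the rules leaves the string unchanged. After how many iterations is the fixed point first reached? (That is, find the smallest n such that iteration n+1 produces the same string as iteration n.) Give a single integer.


Step 0: XDD
Step 1: BEYGZYGZY
Step 2: BDYGGBYGGBY
Step 3: BGZYYGGBYGGBY
Step 4: BGGBYYGGBYGGBY
Step 5: BGGBYYGGBYGGBY  (unchanged — fixed point at step 4)

Answer: 4


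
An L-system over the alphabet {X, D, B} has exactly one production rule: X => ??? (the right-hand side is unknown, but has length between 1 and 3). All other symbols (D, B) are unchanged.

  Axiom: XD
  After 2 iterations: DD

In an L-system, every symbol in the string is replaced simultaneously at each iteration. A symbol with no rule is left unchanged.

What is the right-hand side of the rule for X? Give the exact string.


Trying X => D:
  Step 0: XD
  Step 1: DD
  Step 2: DD
Matches the given result.

Answer: D


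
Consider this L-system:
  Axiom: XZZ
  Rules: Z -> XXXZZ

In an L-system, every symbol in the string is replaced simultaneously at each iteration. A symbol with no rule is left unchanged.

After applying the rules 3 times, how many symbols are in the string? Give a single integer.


Step 0: length = 3
Step 1: length = 11
Step 2: length = 27
Step 3: length = 59

Answer: 59


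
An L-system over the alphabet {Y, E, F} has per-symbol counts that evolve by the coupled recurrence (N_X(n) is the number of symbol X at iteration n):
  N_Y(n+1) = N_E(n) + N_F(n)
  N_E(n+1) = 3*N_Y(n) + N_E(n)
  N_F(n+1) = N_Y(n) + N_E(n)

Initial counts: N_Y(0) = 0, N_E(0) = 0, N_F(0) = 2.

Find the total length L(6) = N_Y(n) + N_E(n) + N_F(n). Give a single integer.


Answer: 416

Derivation:
Step 0: N_Y=0, N_E=0, N_F=2, L=2
Step 1: N_Y=2, N_E=0, N_F=0, L=2
Step 2: N_Y=0, N_E=6, N_F=2, L=8
Step 3: N_Y=8, N_E=6, N_F=6, L=20
Step 4: N_Y=12, N_E=30, N_F=14, L=56
Step 5: N_Y=44, N_E=66, N_F=42, L=152
Step 6: N_Y=108, N_E=198, N_F=110, L=416


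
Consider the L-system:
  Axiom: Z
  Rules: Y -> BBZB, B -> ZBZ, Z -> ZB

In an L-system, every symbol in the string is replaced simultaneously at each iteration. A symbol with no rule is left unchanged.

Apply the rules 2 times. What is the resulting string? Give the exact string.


Answer: ZBZBZ

Derivation:
Step 0: Z
Step 1: ZB
Step 2: ZBZBZ


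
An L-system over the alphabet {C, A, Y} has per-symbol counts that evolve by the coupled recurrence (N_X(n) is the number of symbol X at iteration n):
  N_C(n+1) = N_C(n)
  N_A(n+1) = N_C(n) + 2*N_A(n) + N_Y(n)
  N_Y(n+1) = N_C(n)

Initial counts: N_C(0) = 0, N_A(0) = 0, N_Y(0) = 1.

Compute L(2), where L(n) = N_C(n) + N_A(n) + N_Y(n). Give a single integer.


Answer: 2

Derivation:
Step 0: N_C=0, N_A=0, N_Y=1, L=1
Step 1: N_C=0, N_A=1, N_Y=0, L=1
Step 2: N_C=0, N_A=2, N_Y=0, L=2


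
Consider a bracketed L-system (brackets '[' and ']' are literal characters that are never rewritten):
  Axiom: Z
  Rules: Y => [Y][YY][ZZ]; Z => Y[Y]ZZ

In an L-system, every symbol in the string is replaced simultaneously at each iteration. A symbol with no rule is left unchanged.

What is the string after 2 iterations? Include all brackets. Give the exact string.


Step 0: Z
Step 1: Y[Y]ZZ
Step 2: [Y][YY][ZZ][[Y][YY][ZZ]]Y[Y]ZZY[Y]ZZ

Answer: [Y][YY][ZZ][[Y][YY][ZZ]]Y[Y]ZZY[Y]ZZ


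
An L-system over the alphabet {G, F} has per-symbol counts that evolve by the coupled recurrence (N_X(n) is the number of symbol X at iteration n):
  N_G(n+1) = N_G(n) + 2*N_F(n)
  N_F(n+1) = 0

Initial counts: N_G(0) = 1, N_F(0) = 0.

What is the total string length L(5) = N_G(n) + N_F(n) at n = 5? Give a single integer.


Step 0: N_G=1, N_F=0, L=1
Step 1: N_G=1, N_F=0, L=1
Step 2: N_G=1, N_F=0, L=1
Step 3: N_G=1, N_F=0, L=1
Step 4: N_G=1, N_F=0, L=1
Step 5: N_G=1, N_F=0, L=1

Answer: 1


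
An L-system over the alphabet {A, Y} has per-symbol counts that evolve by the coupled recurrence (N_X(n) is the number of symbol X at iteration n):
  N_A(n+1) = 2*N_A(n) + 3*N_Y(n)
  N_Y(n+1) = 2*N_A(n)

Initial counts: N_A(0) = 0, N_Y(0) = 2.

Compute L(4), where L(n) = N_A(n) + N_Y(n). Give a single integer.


Answer: 312

Derivation:
Step 0: N_A=0, N_Y=2, L=2
Step 1: N_A=6, N_Y=0, L=6
Step 2: N_A=12, N_Y=12, L=24
Step 3: N_A=60, N_Y=24, L=84
Step 4: N_A=192, N_Y=120, L=312


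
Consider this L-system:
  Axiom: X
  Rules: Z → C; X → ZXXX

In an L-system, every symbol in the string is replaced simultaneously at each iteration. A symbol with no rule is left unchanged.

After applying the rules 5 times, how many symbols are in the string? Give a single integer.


Step 0: length = 1
Step 1: length = 4
Step 2: length = 13
Step 3: length = 40
Step 4: length = 121
Step 5: length = 364

Answer: 364


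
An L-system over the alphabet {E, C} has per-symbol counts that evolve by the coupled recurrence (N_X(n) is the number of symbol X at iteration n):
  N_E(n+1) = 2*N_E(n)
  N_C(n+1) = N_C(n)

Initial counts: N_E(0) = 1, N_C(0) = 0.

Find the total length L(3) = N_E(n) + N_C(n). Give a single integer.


Step 0: N_E=1, N_C=0, L=1
Step 1: N_E=2, N_C=0, L=2
Step 2: N_E=4, N_C=0, L=4
Step 3: N_E=8, N_C=0, L=8

Answer: 8


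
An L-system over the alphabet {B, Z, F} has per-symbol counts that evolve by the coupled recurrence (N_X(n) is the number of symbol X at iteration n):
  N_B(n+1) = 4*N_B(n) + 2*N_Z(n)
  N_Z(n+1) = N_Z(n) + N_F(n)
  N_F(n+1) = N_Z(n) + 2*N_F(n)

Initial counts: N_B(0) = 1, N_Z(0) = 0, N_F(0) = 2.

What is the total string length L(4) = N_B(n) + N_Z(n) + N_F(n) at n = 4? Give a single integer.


Step 0: N_B=1, N_Z=0, N_F=2, L=3
Step 1: N_B=4, N_Z=2, N_F=4, L=10
Step 2: N_B=20, N_Z=6, N_F=10, L=36
Step 3: N_B=92, N_Z=16, N_F=26, L=134
Step 4: N_B=400, N_Z=42, N_F=68, L=510

Answer: 510


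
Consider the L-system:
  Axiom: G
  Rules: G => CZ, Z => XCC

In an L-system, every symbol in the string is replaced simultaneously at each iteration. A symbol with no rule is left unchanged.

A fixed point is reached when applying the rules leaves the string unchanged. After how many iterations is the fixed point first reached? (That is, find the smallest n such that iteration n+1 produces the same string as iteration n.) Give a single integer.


Answer: 2

Derivation:
Step 0: G
Step 1: CZ
Step 2: CXCC
Step 3: CXCC  (unchanged — fixed point at step 2)


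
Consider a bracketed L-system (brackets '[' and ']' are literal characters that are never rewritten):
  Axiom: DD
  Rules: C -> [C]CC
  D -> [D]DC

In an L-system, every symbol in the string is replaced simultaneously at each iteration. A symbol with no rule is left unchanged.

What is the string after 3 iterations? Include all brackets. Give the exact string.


Step 0: DD
Step 1: [D]DC[D]DC
Step 2: [[D]DC][D]DC[C]CC[[D]DC][D]DC[C]CC
Step 3: [[[D]DC][D]DC[C]CC][[D]DC][D]DC[C]CC[[C]CC][C]CC[C]CC[[[D]DC][D]DC[C]CC][[D]DC][D]DC[C]CC[[C]CC][C]CC[C]CC

Answer: [[[D]DC][D]DC[C]CC][[D]DC][D]DC[C]CC[[C]CC][C]CC[C]CC[[[D]DC][D]DC[C]CC][[D]DC][D]DC[C]CC[[C]CC][C]CC[C]CC


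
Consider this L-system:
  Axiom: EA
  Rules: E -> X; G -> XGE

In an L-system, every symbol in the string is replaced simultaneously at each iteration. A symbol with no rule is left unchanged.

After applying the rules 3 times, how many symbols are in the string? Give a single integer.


Answer: 2

Derivation:
Step 0: length = 2
Step 1: length = 2
Step 2: length = 2
Step 3: length = 2


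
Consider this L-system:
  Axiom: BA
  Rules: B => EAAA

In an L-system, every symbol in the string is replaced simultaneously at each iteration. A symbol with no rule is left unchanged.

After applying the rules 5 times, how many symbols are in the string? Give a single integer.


Answer: 5

Derivation:
Step 0: length = 2
Step 1: length = 5
Step 2: length = 5
Step 3: length = 5
Step 4: length = 5
Step 5: length = 5


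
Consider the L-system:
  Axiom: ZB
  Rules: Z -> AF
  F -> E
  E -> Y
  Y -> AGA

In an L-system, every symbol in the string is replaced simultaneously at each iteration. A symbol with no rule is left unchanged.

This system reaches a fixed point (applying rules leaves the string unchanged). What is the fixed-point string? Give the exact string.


Step 0: ZB
Step 1: AFB
Step 2: AEB
Step 3: AYB
Step 4: AAGAB
Step 5: AAGAB  (unchanged — fixed point at step 4)

Answer: AAGAB


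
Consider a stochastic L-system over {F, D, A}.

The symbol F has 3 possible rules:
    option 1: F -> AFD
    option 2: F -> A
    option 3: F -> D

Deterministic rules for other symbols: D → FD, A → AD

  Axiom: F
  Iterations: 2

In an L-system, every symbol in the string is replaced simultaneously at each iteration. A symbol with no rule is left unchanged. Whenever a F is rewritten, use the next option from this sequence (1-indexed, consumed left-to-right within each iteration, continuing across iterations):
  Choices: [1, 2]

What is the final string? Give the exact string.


Step 0: F
Step 1: AFD  (used choices [1])
Step 2: ADAFD  (used choices [2])

Answer: ADAFD


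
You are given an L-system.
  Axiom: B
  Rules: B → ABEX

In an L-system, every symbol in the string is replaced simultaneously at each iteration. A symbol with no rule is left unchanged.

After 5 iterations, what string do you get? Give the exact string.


Answer: AAAAABEXEXEXEXEX

Derivation:
Step 0: B
Step 1: ABEX
Step 2: AABEXEX
Step 3: AAABEXEXEX
Step 4: AAAABEXEXEXEX
Step 5: AAAAABEXEXEXEXEX


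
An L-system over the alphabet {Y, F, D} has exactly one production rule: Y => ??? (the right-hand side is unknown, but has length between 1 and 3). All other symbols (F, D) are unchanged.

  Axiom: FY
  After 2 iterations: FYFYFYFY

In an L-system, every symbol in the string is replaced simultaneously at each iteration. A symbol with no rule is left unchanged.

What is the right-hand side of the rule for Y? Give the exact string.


Trying Y => YFY:
  Step 0: FY
  Step 1: FYFY
  Step 2: FYFYFYFY
Matches the given result.

Answer: YFY


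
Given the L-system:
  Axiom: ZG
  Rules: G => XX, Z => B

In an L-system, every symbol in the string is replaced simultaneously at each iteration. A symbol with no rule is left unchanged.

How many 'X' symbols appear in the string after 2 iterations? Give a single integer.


Answer: 2

Derivation:
Step 0: ZG  (0 'X')
Step 1: BXX  (2 'X')
Step 2: BXX  (2 'X')


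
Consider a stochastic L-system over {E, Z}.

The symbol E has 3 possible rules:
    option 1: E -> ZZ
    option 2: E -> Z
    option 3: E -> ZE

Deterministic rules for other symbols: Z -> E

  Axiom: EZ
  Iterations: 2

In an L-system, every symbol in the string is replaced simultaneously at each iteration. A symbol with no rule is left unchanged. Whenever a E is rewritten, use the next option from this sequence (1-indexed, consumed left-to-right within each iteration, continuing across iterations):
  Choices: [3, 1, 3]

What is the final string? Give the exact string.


Step 0: EZ
Step 1: ZEE  (used choices [3])
Step 2: EZZZE  (used choices [1, 3])

Answer: EZZZE


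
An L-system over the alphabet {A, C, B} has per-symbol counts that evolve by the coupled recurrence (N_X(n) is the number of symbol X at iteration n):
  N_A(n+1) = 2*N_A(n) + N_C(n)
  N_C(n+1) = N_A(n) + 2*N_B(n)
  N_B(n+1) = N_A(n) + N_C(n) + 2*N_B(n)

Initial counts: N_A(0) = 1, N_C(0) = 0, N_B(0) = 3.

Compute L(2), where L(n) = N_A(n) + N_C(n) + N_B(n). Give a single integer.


Answer: 50

Derivation:
Step 0: N_A=1, N_C=0, N_B=3, L=4
Step 1: N_A=2, N_C=7, N_B=7, L=16
Step 2: N_A=11, N_C=16, N_B=23, L=50


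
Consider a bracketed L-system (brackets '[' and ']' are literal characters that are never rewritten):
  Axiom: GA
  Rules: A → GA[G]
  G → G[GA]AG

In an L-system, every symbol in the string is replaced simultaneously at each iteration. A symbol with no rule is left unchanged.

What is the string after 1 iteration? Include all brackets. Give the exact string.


Step 0: GA
Step 1: G[GA]AGGA[G]

Answer: G[GA]AGGA[G]


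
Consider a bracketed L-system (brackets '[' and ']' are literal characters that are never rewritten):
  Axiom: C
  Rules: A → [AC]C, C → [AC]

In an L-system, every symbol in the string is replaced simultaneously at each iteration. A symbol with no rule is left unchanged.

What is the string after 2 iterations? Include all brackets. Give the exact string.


Step 0: C
Step 1: [AC]
Step 2: [[AC]C[AC]]

Answer: [[AC]C[AC]]


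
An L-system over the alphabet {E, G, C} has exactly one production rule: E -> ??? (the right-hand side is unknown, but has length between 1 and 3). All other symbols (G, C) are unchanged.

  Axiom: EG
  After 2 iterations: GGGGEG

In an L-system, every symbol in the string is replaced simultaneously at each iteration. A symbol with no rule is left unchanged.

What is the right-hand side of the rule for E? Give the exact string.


Answer: GGE

Derivation:
Trying E -> GGE:
  Step 0: EG
  Step 1: GGEG
  Step 2: GGGGEG
Matches the given result.
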